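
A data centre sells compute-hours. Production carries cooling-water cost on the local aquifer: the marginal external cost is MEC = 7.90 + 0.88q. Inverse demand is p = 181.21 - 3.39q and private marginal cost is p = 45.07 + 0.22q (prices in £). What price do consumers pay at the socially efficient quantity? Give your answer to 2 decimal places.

P = £84.39

Social marginal cost = private MC + MEC = 52.97 + 1.10q.
Set SMC = demand: 52.97 + 1.10q = 181.21 - 3.39q → q* = 28.5612.
Consumer price on the demand curve at q*: 181.21 − 3.39×28.5612 = 84.3875.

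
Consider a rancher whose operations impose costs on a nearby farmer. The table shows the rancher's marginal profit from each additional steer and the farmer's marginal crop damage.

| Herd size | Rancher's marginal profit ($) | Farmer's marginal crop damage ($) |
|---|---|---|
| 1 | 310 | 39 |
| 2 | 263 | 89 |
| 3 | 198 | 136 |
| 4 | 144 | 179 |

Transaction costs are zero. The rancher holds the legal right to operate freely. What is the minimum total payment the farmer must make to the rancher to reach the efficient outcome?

$144

Left alone the rancher would choose level 4 (marginal profit stays positive).
Efficient level: k* = 3 (marginal profit ≥ marginal crop damage through 3).
The farmer must at least cover the rancher's forgone profit from cutting 4→3: 144 = 144.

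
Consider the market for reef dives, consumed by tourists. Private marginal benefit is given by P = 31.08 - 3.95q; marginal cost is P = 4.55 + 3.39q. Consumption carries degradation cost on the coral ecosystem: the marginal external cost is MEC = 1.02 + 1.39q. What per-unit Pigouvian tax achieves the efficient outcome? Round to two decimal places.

tax = 5.08 per unit

Social marginal benefit = demand − MEC = 30.06 - 5.34q.
Set SMB = MC: 30.06 - 5.34q = 4.55 + 3.39q → q* = 2.9221.
The Pigouvian tax equals MEC at q*: 1.02 + 1.39×2.9221 = 5.0817.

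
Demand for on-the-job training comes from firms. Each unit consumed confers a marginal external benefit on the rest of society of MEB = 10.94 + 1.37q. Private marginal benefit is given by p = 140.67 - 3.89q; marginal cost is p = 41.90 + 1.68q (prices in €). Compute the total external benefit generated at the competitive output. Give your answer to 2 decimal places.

€409.39

Market equilibrium (private): 41.90 + 1.68q = 140.67 - 3.89q → q_m = 17.7325.
Total external benefit = ∫₀^{q_m} (10.94 + 1.37q) dq = 10.94×17.7325 + ½×1.37×17.7325² = 409.3860.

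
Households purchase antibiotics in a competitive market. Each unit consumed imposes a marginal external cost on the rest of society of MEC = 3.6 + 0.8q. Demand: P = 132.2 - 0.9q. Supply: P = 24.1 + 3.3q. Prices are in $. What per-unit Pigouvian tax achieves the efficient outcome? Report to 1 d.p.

Social marginal benefit = demand − MEC = 128.6 - 1.7q.
Set SMB = MC: 128.6 - 1.7q = 24.1 + 3.3q → q* = 20.9000.
The Pigouvian tax equals MEC at q*: 3.6 + 0.8×20.9000 = 20.3200.

tax = $20.3 per unit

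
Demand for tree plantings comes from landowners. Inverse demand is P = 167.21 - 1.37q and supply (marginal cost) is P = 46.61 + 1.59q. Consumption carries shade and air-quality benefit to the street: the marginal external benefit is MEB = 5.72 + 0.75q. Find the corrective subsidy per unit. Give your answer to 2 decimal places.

subsidy = 48.59 per unit

Social marginal benefit = demand + MEB = 172.93 - 0.62q.
Set SMB = MC: 172.93 - 0.62q = 46.61 + 1.59q → q* = 57.1584.
The Pigouvian subsidy equals MEB at q*: 5.72 + 0.75×57.1584 = 48.5888.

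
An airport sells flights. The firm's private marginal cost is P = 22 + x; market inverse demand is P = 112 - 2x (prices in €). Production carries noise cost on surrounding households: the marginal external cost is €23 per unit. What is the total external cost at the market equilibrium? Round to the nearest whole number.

€690

Market equilibrium (private): 22 + x = 112 - 2x → x_m = 30.0000.
Total external cost = MEC × x_m = 23 × 30.0000 = 690.0000.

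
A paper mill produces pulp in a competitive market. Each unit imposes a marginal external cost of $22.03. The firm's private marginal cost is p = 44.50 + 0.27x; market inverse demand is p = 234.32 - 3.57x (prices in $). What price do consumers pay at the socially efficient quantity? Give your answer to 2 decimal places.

P = $78.33

Social marginal cost = private MC + MEC = 66.53 + 0.27x.
Set SMC = demand: 66.53 + 0.27x = 234.32 - 3.57x → x* = 43.6953.
Consumer price on the demand curve at x*: 234.32 − 3.57×43.6953 = 78.3278.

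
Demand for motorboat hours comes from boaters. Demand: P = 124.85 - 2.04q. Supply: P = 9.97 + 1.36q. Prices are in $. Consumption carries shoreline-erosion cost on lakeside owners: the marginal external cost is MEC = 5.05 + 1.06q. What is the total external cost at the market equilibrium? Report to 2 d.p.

$775.70

Market equilibrium (private): 9.97 + 1.36q = 124.85 - 2.04q → q_m = 33.7882.
Total external cost = ∫₀^{q_m} (5.05 + 1.06q) dq = 5.05×33.7882 + ½×1.06×33.7882² = 775.7009.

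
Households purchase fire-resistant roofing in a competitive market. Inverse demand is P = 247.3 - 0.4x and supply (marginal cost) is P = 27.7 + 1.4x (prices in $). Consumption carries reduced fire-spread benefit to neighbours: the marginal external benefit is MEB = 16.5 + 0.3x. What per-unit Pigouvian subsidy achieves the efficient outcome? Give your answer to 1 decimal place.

Social marginal benefit = demand + MEB = 263.8 - 0.1x.
Set SMB = MC: 263.8 - 0.1x = 27.7 + 1.4x → x* = 157.4000.
The Pigouvian subsidy equals MEB at x*: 16.5 + 0.3×157.4000 = 63.7200.

subsidy = $63.7 per unit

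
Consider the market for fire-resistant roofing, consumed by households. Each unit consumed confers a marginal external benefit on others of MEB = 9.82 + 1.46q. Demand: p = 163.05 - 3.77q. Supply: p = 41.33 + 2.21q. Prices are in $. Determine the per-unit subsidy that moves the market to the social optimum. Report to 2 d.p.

subsidy = $52.31 per unit

Social marginal benefit = demand + MEB = 172.87 - 2.31q.
Set SMB = MC: 172.87 - 2.31q = 41.33 + 2.21q → q* = 29.1018.
The Pigouvian subsidy equals MEB at q*: 9.82 + 1.46×29.1018 = 52.3086.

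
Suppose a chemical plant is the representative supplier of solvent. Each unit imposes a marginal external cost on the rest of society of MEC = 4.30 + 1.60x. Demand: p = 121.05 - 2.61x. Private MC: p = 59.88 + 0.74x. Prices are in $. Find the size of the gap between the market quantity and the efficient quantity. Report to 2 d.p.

6.77 units

Market equilibrium (private): 59.88 + 0.74x = 121.05 - 2.61x → x_m = 18.2597.
Social marginal cost = private MC + MEC = 64.18 + 2.34x.
Set SMC = demand: 64.18 + 2.34x = 121.05 - 2.61x → x* = 11.4889.
Gap = |18.2597 − 11.4889| = 6.7708.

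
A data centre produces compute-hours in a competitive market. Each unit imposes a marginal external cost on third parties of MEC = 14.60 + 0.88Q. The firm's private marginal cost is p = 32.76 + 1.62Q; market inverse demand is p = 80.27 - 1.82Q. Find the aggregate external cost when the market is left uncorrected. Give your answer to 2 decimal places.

Market equilibrium (private): 32.76 + 1.62Q = 80.27 - 1.82Q → Q_m = 13.8110.
Total external cost = ∫₀^{Q_m} (14.60 + 0.88Q) dQ = 14.60×13.8110 + ½×0.88×13.8110² = 285.5678.

285.57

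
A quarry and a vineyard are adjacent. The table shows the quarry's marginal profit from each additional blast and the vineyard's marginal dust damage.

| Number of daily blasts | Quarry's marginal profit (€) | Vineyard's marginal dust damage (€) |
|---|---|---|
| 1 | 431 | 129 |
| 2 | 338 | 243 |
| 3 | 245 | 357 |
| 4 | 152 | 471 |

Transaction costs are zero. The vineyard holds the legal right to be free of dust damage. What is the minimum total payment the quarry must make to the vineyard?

€372

Efficient level: marginal profit ≥ marginal dust damage through level 2, so k* = 2.
With the vineyard holding the right, the quarry must at least compensate total damage at k*: 129 + 243 = 372.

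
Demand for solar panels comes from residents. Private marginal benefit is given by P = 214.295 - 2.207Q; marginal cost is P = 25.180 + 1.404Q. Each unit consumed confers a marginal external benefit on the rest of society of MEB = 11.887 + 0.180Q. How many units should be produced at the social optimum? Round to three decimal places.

Social marginal benefit = demand + MEB = 226.182 - 2.027Q.
Set SMB = MC: 226.182 - 2.027Q = 25.180 + 1.404Q → Q* = 58.5841.

Q* = 58.584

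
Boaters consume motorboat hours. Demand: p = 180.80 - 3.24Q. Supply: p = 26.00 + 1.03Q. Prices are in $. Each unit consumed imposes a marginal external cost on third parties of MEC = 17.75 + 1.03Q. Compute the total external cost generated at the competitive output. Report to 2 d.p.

Market equilibrium (private): 26.00 + 1.03Q = 180.80 - 3.24Q → Q_m = 36.2529.
Total external cost = ∫₀^{Q_m} (17.75 + 1.03Q) dQ = 17.75×36.2529 + ½×1.03×36.2529² = 1320.3394.

$1320.34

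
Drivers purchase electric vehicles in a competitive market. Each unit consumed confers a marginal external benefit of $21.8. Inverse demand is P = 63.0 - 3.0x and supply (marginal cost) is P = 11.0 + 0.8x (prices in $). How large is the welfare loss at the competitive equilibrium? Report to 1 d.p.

Market equilibrium (private): 11.0 + 0.8x = 63.0 - 3.0x → x_m = 13.6842.
Social marginal benefit = demand + MEB = 84.8 - 3.0x.
Set SMB = MC: 84.8 - 3.0x = 11.0 + 0.8x → x* = 19.4211.
Height of the DWL triangle at x_m is SMB(x_m) − MC(x_m) = MEB(x_m) = 21.8000.
DWL = ½ × 5.7369 × 21.8000 = 62.5322.

DWL = $62.5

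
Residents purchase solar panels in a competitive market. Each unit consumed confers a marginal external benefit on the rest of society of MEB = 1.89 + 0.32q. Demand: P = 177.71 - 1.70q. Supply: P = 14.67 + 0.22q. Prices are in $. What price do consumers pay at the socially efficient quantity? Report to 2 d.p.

P = $2.47

Social marginal benefit = demand + MEB = 179.60 - 1.38q.
Set SMB = MC: 179.60 - 1.38q = 14.67 + 0.22q → q* = 103.0813.
Consumer price on the demand curve at q*: 177.71 − 1.70×103.0813 = 2.4718.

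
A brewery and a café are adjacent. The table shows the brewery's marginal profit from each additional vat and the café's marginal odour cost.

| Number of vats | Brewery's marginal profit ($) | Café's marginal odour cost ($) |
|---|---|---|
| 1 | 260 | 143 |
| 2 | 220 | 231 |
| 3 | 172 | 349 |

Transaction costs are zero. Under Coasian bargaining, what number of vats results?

1

Bargaining reaches the level where marginal profit last exceeds marginal odour cost.
That holds through level 1 (260 ≥ 143) but not at 2 (220 < 231).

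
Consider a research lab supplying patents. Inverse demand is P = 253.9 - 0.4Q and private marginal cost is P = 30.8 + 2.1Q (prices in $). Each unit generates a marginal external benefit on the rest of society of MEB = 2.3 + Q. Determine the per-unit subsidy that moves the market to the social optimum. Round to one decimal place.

subsidy = $152.6 per unit

Social marginal cost = private MC − MEB = 28.5 + 1.1Q.
Set SMC = demand: 28.5 + 1.1Q = 253.9 - 0.4Q → Q* = 150.2667.
The Pigouvian subsidy equals MEB at Q*: 2.3 + 1.0×150.2667 = 152.5667.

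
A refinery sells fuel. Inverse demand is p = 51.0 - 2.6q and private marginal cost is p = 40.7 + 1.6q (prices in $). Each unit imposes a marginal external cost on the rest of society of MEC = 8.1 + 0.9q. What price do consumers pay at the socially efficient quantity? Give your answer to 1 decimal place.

P = $49.9

Social marginal cost = private MC + MEC = 48.8 + 2.5q.
Set SMC = demand: 48.8 + 2.5q = 51.0 - 2.6q → q* = 0.4314.
Consumer price on the demand curve at q*: 51.0 − 2.6×0.4314 = 49.8784.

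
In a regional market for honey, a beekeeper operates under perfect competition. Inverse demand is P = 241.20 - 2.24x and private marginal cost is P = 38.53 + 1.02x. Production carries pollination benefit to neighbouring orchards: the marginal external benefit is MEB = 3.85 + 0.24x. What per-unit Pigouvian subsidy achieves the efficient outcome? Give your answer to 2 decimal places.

Social marginal cost = private MC − MEB = 34.68 + 0.78x.
Set SMC = demand: 34.68 + 0.78x = 241.20 - 2.24x → x* = 68.3841.
The Pigouvian subsidy equals MEB at x*: 3.85 + 0.24×68.3841 = 20.2622.

subsidy = 20.26 per unit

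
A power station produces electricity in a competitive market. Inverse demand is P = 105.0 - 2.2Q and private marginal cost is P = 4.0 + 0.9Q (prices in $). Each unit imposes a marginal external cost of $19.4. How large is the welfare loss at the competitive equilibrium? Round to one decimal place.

DWL = $60.7

Market equilibrium (private): 4.0 + 0.9Q = 105.0 - 2.2Q → Q_m = 32.5806.
Social marginal cost = private MC + MEC = 23.4 + 0.9Q.
Set SMC = demand: 23.4 + 0.9Q = 105.0 - 2.2Q → Q* = 26.3226.
The loss is the area between SMC and demand from Q* to Q_m; with linear curves that's a triangle of height MEC(Q_m).
DWL = ½ × 6.2580 × 19.4000 = 60.7026.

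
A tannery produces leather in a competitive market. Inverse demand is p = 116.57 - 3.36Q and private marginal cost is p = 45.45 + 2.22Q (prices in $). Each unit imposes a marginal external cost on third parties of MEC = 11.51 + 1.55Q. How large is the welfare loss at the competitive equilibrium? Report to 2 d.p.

DWL = $68.55

Market equilibrium (private): 45.45 + 2.22Q = 116.57 - 3.36Q → Q_m = 12.7455.
Social marginal cost = private MC + MEC = 56.96 + 3.77Q.
Set SMC = demand: 56.96 + 3.77Q = 116.57 - 3.36Q → Q* = 8.3604.
Between Q* and Q_m the wedge SMC − demand runs linearly from 0 to MEC(Q_m), so the loss is a triangle.
DWL = ½ × 4.3851 × 31.2656 = 68.5514.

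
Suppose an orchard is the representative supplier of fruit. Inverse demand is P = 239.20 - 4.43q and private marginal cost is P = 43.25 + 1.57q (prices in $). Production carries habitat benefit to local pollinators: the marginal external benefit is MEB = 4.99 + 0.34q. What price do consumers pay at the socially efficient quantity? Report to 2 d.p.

P = $81.93

Social marginal cost = private MC − MEB = 38.26 + 1.23q.
Set SMC = demand: 38.26 + 1.23q = 239.20 - 4.43q → q* = 35.5018.
Consumer price on the demand curve at q*: 239.20 − 4.43×35.5018 = 81.9270.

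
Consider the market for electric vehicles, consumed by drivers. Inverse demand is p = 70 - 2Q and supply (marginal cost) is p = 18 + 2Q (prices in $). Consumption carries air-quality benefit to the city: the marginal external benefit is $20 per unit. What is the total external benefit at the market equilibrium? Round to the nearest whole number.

$260

Market equilibrium (private): 18 + 2Q = 70 - 2Q → Q_m = 13.0000.
Total external benefit = MEB × Q_m = 20 × 13.0000 = 260.0000.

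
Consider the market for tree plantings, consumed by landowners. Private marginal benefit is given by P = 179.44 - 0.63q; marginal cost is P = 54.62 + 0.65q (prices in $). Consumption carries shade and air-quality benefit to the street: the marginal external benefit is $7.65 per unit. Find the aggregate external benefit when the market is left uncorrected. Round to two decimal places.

$745.99

Market equilibrium (private): 54.62 + 0.65q = 179.44 - 0.63q → q_m = 97.5156.
Total external benefit = MEB × q_m = 7.65 × 97.5156 = 745.9943.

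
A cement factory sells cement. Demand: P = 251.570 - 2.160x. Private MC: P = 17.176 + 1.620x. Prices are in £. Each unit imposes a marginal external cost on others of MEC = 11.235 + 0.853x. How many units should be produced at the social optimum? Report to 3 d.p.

x* = 48.167

Social marginal cost = private MC + MEC = 28.411 + 2.473x.
Set SMC = demand: 28.411 + 2.473x = 251.570 - 2.160x → x* = 48.1673.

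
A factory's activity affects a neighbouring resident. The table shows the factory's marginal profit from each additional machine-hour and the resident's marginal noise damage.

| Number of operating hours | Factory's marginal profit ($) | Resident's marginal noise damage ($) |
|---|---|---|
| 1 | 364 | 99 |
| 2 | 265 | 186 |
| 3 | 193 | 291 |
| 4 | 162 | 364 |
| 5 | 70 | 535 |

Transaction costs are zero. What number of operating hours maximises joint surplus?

2

Bargaining reaches the level where marginal profit last exceeds marginal noise damage.
That holds through level 2 (265 ≥ 186) but not at 3 (193 < 291).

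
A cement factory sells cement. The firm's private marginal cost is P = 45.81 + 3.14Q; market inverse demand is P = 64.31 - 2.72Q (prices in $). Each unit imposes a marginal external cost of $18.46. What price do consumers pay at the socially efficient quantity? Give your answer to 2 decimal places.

Social marginal cost = private MC + MEC = 64.27 + 3.14Q.
Set SMC = demand: 64.27 + 3.14Q = 64.31 - 2.72Q → Q* = 0.0068.
Consumer price on the demand curve at Q*: 64.31 − 2.72×0.0068 = 64.2915.

P = $64.29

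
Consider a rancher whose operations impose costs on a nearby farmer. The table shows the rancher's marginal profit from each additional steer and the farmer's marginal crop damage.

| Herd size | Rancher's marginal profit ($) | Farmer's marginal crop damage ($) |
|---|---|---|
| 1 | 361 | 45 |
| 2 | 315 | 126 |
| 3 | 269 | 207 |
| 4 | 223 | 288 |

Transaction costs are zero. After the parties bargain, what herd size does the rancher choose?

3

Bargaining reaches the level where marginal profit last exceeds marginal crop damage.
That holds through level 3 (269 ≥ 207) but not at 4 (223 < 288).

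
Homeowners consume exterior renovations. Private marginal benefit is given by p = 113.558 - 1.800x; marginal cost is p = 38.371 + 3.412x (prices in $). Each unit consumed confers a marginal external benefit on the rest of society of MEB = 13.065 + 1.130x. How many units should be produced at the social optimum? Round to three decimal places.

x* = 21.620

Social marginal benefit = demand + MEB = 126.623 - 0.670x.
Set SMB = MC: 126.623 - 0.670x = 38.371 + 3.412x → x* = 21.6198.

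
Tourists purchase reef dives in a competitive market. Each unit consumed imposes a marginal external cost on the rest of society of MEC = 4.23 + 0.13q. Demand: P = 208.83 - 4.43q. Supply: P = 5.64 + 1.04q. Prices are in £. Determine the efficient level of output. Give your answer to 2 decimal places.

q* = 35.53

Social marginal benefit = demand − MEC = 204.60 - 4.56q.
Set SMB = MC: 204.60 - 4.56q = 5.64 + 1.04q → q* = 35.5286.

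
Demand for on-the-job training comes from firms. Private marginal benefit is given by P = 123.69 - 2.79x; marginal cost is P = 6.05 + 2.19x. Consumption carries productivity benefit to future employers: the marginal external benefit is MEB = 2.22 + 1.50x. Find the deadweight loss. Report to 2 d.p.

Market equilibrium (private): 6.05 + 2.19x = 123.69 - 2.79x → x_m = 23.6225.
Social marginal benefit = demand + MEB = 125.91 - 1.29x.
Set SMB = MC: 125.91 - 1.29x = 6.05 + 2.19x → x* = 34.4425.
Between x* and x_m the wedge SMB − MC runs linearly from 0 to MEB(x_m), so the loss is a triangle.
DWL = ½ × 10.8200 × 37.6537 = 203.7065.

DWL = 203.71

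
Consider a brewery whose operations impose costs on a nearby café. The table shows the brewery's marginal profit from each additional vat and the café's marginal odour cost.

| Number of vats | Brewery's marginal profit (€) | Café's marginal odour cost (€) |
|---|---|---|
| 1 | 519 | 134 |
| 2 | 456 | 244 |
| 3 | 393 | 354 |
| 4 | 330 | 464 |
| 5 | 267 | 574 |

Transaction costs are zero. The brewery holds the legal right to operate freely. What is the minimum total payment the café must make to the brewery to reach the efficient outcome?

Left alone the brewery would choose level 5 (marginal profit stays positive).
Efficient level: k* = 3 (marginal profit ≥ marginal odour cost through 3).
The café must at least cover the brewery's forgone profit from cutting 5→3: 330 + 267 = 597.

€597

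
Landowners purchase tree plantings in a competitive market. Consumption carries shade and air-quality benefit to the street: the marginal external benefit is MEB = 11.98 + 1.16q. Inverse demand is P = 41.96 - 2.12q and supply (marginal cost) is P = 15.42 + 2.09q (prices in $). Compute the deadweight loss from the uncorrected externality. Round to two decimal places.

Market equilibrium (private): 15.42 + 2.09q = 41.96 - 2.12q → q_m = 6.3040.
Social marginal benefit = demand + MEB = 53.94 - 0.96q.
Set SMB = MC: 53.94 - 0.96q = 15.42 + 2.09q → q* = 12.6295.
Height of the DWL triangle at q_m is SMB(q_m) − MC(q_m) = MEB(q_m) = 19.2927.
DWL = ½ × 6.3255 × 19.2927 = 61.0180.

DWL = $61.02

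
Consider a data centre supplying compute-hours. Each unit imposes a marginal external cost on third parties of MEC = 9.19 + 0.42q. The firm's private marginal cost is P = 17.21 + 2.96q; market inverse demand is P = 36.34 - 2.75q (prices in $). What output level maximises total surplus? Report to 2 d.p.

Social marginal cost = private MC + MEC = 26.40 + 3.38q.
Set SMC = demand: 26.40 + 3.38q = 36.34 - 2.75q → q* = 1.6215.

q* = 1.62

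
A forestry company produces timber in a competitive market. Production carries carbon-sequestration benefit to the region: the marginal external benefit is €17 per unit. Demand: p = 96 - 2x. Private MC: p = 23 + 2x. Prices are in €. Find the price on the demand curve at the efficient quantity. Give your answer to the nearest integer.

P = €51

Social marginal cost = private MC − MEB = 6 + 2x.
Set SMC = demand: 6 + 2x = 96 - 2x → x* = 22.5000.
Consumer price on the demand curve at x*: 96 − 2×22.5000 = 51.0000.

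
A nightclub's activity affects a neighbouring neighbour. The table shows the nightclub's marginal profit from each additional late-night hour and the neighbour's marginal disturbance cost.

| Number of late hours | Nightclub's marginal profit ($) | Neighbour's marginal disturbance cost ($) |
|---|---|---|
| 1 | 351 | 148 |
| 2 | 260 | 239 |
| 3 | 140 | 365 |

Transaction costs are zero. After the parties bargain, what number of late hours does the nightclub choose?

2

Bargaining reaches the level where marginal profit last exceeds marginal disturbance cost.
That holds through level 2 (260 ≥ 239) but not at 3 (140 < 365).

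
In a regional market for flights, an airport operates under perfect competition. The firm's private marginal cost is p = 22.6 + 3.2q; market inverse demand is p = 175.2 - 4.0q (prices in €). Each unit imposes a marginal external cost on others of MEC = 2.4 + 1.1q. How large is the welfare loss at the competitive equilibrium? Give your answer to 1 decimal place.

Market equilibrium (private): 22.6 + 3.2q = 175.2 - 4.0q → q_m = 21.1944.
Social marginal cost = private MC + MEC = 25.0 + 4.3q.
Set SMC = demand: 25.0 + 4.3q = 175.2 - 4.0q → q* = 18.0964.
Between q* and q_m the wedge SMC − demand runs linearly from 0 to MEC(q_m), so the loss is a triangle.
DWL = ½ × 3.0980 × 25.7139 = 39.8308.

DWL = €39.8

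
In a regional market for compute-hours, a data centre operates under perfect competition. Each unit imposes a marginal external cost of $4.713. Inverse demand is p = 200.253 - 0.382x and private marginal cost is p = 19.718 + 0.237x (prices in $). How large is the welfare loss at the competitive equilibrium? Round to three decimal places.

Market equilibrium (private): 19.718 + 0.237x = 200.253 - 0.382x → x_m = 291.6559.
Social marginal cost = private MC + MEC = 24.431 + 0.237x.
Set SMC = demand: 24.431 + 0.237x = 200.253 - 0.382x → x* = 284.0420.
The welfare-loss triangle has base |x_m − x*| and height MEC(x_m) (the vertical gap between SMC and demand is zero at x* and MEC at x_m).
DWL = ½ × 7.6139 × 4.7130 = 17.9422.

DWL = $17.942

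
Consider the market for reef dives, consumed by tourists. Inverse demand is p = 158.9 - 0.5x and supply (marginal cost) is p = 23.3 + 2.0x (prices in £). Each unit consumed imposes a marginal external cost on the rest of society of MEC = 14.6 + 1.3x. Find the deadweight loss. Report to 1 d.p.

DWL = £953.2

Market equilibrium (private): 23.3 + 2.0x = 158.9 - 0.5x → x_m = 54.2400.
Social marginal benefit = demand − MEC = 144.3 - 1.8x.
Set SMB = MC: 144.3 - 1.8x = 23.3 + 2.0x → x* = 31.8421.
The loss is the area between SMB and MC from x* to x_m; with linear curves that's a triangle of height MEC(x_m).
DWL = ½ × 22.3979 × 85.1120 = 953.1650.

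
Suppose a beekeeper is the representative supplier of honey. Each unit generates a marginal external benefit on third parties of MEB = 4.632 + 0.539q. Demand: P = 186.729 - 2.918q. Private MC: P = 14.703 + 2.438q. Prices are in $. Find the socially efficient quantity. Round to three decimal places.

Social marginal cost = private MC − MEB = 10.071 + 1.899q.
Set SMC = demand: 10.071 + 1.899q = 186.729 - 2.918q → q* = 36.6739.

q* = 36.674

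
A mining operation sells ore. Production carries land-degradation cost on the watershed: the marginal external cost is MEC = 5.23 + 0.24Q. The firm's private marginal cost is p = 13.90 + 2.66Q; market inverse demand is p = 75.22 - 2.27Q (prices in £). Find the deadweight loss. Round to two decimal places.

Market equilibrium (private): 13.90 + 2.66Q = 75.22 - 2.27Q → Q_m = 12.4381.
Social marginal cost = private MC + MEC = 19.13 + 2.90Q.
Set SMC = demand: 19.13 + 2.90Q = 75.22 - 2.27Q → Q* = 10.8491.
The loss is the area between SMC and demand from Q* to Q_m; with linear curves that's a triangle of height MEC(Q_m).
DWL = ½ × 1.5890 × 8.2152 = 6.5270.

DWL = £6.53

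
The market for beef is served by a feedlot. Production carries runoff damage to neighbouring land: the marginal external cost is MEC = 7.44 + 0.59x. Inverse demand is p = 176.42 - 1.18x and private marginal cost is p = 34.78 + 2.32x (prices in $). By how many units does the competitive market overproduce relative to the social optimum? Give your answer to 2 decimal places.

7.66 units

Market equilibrium (private): 34.78 + 2.32x = 176.42 - 1.18x → x_m = 40.4686.
Social marginal cost = private MC + MEC = 42.22 + 2.91x.
Set SMC = demand: 42.22 + 2.91x = 176.42 - 1.18x → x* = 32.8117.
Gap = |40.4686 − 32.8117| = 7.6569.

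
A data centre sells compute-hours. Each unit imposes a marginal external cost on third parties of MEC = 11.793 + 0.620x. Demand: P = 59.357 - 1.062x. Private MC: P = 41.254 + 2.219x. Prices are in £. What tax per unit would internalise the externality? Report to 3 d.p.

Social marginal cost = private MC + MEC = 53.047 + 2.839x.
Set SMC = demand: 53.047 + 2.839x = 59.357 - 1.062x → x* = 1.6175.
The Pigouvian tax equals MEC at x*: 11.793 + 0.620×1.6175 = 12.7959.

tax = £12.796 per unit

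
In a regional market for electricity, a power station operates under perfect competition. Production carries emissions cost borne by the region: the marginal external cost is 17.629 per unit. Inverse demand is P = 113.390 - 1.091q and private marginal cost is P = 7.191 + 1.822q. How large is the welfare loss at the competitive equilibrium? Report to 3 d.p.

Market equilibrium (private): 7.191 + 1.822q = 113.390 - 1.091q → q_m = 36.4569.
Social marginal cost = private MC + MEC = 24.820 + 1.822q.
Set SMC = demand: 24.820 + 1.822q = 113.390 - 1.091q → q* = 30.4051.
The loss is the area between SMC and demand from q* to q_m; with linear curves that's a triangle of height MEC(q_m).
DWL = ½ × 6.0518 × 17.6290 = 53.3436.

DWL = 53.344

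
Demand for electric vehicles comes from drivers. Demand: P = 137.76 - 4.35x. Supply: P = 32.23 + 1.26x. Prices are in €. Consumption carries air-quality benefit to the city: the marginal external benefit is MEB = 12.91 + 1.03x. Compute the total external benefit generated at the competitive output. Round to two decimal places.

Market equilibrium (private): 32.23 + 1.26x = 137.76 - 4.35x → x_m = 18.8111.
Total external benefit = ∫₀^{x_m} (12.91 + 1.03x) dx = 12.91×18.8111 + ½×1.03×18.8111² = 425.0879.

€425.09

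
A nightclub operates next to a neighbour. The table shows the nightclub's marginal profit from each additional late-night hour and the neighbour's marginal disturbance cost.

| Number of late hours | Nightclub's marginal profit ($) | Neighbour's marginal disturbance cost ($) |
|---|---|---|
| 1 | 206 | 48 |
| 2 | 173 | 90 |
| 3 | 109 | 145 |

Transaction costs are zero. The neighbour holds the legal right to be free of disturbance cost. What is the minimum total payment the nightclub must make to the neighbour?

$138

Efficient level: marginal profit ≥ marginal disturbance cost through level 2, so k* = 2.
With the neighbour holding the right, the nightclub must at least compensate total damage at k*: 48 + 90 = 138.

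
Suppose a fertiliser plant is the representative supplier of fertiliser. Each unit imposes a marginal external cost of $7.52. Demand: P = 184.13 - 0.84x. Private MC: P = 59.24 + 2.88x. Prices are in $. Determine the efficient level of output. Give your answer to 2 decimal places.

Social marginal cost = private MC + MEC = 66.76 + 2.88x.
Set SMC = demand: 66.76 + 2.88x = 184.13 - 0.84x → x* = 31.5511.

x* = 31.55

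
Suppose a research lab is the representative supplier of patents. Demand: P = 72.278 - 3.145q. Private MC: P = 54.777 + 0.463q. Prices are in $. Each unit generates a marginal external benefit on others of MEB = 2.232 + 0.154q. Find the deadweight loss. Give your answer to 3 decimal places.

Market equilibrium (private): 54.777 + 0.463q = 72.278 - 3.145q → q_m = 4.8506.
Social marginal cost = private MC − MEB = 52.545 + 0.309q.
Set SMC = demand: 52.545 + 0.309q = 72.278 - 3.145q → q* = 5.7131.
The loss is the area between SMC and demand from q* to q_m; with linear curves that's a triangle of height MEB(q_m).
DWL = ½ × 0.8625 × 2.9790 = 1.2847.

DWL = $1.285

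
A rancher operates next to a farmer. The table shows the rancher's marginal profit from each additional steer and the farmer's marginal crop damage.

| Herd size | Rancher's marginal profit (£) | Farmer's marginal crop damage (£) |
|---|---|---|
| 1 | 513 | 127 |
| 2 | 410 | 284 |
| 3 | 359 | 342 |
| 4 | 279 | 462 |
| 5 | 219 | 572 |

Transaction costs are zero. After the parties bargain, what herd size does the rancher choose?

3

Bargaining reaches the level where marginal profit last exceeds marginal crop damage.
That holds through level 3 (359 ≥ 342) but not at 4 (279 < 462).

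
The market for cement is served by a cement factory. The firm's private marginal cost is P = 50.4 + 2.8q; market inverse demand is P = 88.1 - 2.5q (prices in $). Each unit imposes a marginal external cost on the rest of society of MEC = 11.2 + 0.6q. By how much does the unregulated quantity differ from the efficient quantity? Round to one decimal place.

Market equilibrium (private): 50.4 + 2.8q = 88.1 - 2.5q → q_m = 7.1132.
Social marginal cost = private MC + MEC = 61.6 + 3.4q.
Set SMC = demand: 61.6 + 3.4q = 88.1 - 2.5q → q* = 4.4915.
Gap = |7.1132 − 4.4915| = 2.6217.

2.6 units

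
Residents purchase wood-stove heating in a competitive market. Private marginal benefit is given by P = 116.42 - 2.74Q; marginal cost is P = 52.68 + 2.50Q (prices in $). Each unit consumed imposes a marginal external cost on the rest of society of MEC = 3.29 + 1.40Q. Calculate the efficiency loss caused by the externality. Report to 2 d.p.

DWL = $31.09

Market equilibrium (private): 52.68 + 2.50Q = 116.42 - 2.74Q → Q_m = 12.1641.
Social marginal benefit = demand − MEC = 113.13 - 4.14Q.
Set SMB = MC: 113.13 - 4.14Q = 52.68 + 2.50Q → Q* = 9.1039.
The loss is the area between SMB and MC from Q* to Q_m; with linear curves that's a triangle of height MEC(Q_m).
DWL = ½ × 3.0602 × 20.3198 = 31.0913.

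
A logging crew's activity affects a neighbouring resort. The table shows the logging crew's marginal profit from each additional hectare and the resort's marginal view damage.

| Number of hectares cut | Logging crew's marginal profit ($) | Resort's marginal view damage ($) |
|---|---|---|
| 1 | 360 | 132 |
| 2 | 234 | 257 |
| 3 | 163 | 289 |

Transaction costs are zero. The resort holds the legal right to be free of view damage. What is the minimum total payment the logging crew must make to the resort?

Efficient level: marginal profit ≥ marginal view damage through level 1, so k* = 1.
With the resort holding the right, the logging crew must at least compensate total damage at k*: 132 = 132.

$132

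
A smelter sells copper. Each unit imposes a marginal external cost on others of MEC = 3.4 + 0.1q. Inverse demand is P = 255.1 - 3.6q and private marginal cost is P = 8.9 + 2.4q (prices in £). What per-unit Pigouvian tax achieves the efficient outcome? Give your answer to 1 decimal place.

tax = £7.4 per unit

Social marginal cost = private MC + MEC = 12.3 + 2.5q.
Set SMC = demand: 12.3 + 2.5q = 255.1 - 3.6q → q* = 39.8033.
The Pigouvian tax equals MEC at q*: 3.4 + 0.1×39.8033 = 7.3803.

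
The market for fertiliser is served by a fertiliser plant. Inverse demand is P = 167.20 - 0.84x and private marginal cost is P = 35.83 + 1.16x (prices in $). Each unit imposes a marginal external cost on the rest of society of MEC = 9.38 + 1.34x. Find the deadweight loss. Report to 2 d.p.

DWL = $1420.11

Market equilibrium (private): 35.83 + 1.16x = 167.20 - 0.84x → x_m = 65.6850.
Social marginal cost = private MC + MEC = 45.21 + 2.50x.
Set SMC = demand: 45.21 + 2.50x = 167.20 - 0.84x → x* = 36.5240.
The welfare-loss triangle has base |x_m − x*| and height MEC(x_m) (the vertical gap between SMC and demand is zero at x* and MEC at x_m).
DWL = ½ × 29.1610 × 97.3979 = 1420.1101.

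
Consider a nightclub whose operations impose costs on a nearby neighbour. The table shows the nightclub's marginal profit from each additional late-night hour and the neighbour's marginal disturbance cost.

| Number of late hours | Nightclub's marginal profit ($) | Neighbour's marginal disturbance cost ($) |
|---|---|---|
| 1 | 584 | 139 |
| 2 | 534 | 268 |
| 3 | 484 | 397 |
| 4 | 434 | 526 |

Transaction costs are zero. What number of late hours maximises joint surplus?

Bargaining reaches the level where marginal profit last exceeds marginal disturbance cost.
That holds through level 3 (484 ≥ 397) but not at 4 (434 < 526).

3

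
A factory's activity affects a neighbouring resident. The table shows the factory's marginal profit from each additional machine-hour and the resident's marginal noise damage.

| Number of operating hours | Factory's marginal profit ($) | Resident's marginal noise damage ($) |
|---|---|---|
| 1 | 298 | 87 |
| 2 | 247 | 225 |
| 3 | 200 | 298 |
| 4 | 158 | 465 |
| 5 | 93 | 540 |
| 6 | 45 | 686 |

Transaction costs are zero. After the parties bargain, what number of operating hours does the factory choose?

2

Bargaining reaches the level where marginal profit last exceeds marginal noise damage.
That holds through level 2 (247 ≥ 225) but not at 3 (200 < 298).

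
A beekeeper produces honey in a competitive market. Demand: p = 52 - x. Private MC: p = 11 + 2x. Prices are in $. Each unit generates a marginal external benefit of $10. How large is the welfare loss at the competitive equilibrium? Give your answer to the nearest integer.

DWL = $17

Market equilibrium (private): 11 + 2x = 52 - x → x_m = 13.6667.
Social marginal cost = private MC − MEB = 1 + 2x.
Set SMC = demand: 1 + 2x = 52 - x → x* = 17.0000.
Height of the DWL triangle at x_m is demand(x_m) − SMC(x_m) = MEB(x_m) = 10.0000.
DWL = ½ × 3.3333 × 10.0000 = 16.6665.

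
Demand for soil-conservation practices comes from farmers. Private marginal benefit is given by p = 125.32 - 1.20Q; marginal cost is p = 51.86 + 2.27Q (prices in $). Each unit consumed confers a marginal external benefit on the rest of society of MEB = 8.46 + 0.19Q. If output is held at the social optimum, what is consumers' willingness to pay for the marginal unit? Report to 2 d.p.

Social marginal benefit = demand + MEB = 133.78 - 1.01Q.
Set SMB = MC: 133.78 - 1.01Q = 51.86 + 2.27Q → Q* = 24.9756.
Consumer price on the demand curve at Q*: 125.32 − 1.20×24.9756 = 95.3493.

P = $95.35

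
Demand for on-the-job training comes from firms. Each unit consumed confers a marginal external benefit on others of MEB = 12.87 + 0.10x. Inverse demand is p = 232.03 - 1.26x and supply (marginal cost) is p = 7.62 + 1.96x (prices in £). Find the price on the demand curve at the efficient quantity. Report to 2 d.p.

P = £136.21

Social marginal benefit = demand + MEB = 244.90 - 1.16x.
Set SMB = MC: 244.90 - 1.16x = 7.62 + 1.96x → x* = 76.0513.
Consumer price on the demand curve at x*: 232.03 − 1.26×76.0513 = 136.2054.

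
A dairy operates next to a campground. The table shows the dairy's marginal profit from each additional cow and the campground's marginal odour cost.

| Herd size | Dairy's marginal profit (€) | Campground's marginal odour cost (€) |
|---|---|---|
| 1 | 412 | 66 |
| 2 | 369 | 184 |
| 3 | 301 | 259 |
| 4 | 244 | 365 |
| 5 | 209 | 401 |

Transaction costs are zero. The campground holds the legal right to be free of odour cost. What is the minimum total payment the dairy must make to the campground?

€509

Efficient level: marginal profit ≥ marginal odour cost through level 3, so k* = 3.
With the campground holding the right, the dairy must at least compensate total damage at k*: 66 + 184 + 259 = 509.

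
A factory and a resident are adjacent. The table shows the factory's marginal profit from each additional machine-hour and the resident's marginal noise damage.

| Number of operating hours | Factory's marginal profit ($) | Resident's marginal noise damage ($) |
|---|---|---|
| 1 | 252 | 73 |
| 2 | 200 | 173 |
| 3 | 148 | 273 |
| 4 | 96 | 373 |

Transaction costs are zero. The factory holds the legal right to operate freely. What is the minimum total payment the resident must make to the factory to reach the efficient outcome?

Left alone the factory would choose level 4 (marginal profit stays positive).
Efficient level: k* = 2 (marginal profit ≥ marginal noise damage through 2).
The resident must at least cover the factory's forgone profit from cutting 4→2: 148 + 96 = 244.

$244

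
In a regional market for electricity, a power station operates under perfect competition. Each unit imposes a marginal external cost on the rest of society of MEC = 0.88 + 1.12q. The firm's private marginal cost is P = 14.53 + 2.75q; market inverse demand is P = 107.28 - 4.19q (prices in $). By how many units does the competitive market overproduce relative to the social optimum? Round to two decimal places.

Market equilibrium (private): 14.53 + 2.75q = 107.28 - 4.19q → q_m = 13.3646.
Social marginal cost = private MC + MEC = 15.41 + 3.87q.
Set SMC = demand: 15.41 + 3.87q = 107.28 - 4.19q → q* = 11.3983.
Gap = |13.3646 − 11.3983| = 1.9663.

1.97 units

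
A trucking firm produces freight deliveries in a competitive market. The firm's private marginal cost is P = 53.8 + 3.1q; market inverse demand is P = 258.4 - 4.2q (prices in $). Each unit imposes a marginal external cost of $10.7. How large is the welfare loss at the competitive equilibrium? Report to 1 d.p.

DWL = $7.8

Market equilibrium (private): 53.8 + 3.1q = 258.4 - 4.2q → q_m = 28.0274.
Social marginal cost = private MC + MEC = 64.5 + 3.1q.
Set SMC = demand: 64.5 + 3.1q = 258.4 - 4.2q → q* = 26.5616.
Height of the DWL triangle at q_m is SMC(q_m) − demand(q_m) = MEC(q_m) = 10.7000.
DWL = ½ × 1.4658 × 10.7000 = 7.8420.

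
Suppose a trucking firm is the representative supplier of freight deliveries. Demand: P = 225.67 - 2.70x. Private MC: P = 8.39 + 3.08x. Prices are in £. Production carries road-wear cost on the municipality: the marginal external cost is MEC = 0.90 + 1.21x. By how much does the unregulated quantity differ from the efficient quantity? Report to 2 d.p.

Market equilibrium (private): 8.39 + 3.08x = 225.67 - 2.70x → x_m = 37.5917.
Social marginal cost = private MC + MEC = 9.29 + 4.29x.
Set SMC = demand: 9.29 + 4.29x = 225.67 - 2.70x → x* = 30.9557.
Gap = |37.5917 − 30.9557| = 6.6360.

6.64 units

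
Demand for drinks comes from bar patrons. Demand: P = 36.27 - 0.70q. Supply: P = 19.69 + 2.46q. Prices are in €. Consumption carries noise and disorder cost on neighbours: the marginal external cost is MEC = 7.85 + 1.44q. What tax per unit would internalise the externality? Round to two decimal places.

tax = €10.58 per unit

Social marginal benefit = demand − MEC = 28.42 - 2.14q.
Set SMB = MC: 28.42 - 2.14q = 19.69 + 2.46q → q* = 1.8978.
The Pigouvian tax equals MEC at q*: 7.85 + 1.44×1.8978 = 10.5828.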